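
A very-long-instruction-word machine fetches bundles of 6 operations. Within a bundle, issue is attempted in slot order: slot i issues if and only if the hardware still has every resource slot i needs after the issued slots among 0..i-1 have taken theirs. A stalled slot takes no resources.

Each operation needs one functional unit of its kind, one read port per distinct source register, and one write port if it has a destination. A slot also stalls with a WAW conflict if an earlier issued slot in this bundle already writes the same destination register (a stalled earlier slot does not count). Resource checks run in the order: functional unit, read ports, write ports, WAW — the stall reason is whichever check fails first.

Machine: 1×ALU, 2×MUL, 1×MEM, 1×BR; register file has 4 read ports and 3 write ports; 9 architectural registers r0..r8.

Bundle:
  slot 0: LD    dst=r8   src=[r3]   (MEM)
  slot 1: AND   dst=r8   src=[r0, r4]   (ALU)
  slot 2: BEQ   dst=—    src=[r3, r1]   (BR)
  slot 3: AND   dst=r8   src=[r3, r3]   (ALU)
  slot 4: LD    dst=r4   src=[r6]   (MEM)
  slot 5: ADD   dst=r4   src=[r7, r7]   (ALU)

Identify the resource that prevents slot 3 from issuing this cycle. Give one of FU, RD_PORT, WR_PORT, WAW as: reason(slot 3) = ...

reason(slot 3) = WAW

  0. MEM→r8 ⇒ go  {1A/2Mu/0Ld/1B | 3r 2w}
  1. ALU→r8 ⇒ no(WAW)  {1A/2Mu/0Ld/1B | 3r 2w}
  2. BR ⇒ go  {1A/2Mu/0Ld/0B | 1r 2w}
  3. ALU→r8 ⇒ no(WAW)  {1A/2Mu/0Ld/0B | 1r 2w}
  4. MEM→r4 ⇒ no(FU)  {1A/2Mu/0Ld/0B | 1r 2w}
  5. ALU→r4 ⇒ go  {0A/2Mu/0Ld/0B | 0r 1w}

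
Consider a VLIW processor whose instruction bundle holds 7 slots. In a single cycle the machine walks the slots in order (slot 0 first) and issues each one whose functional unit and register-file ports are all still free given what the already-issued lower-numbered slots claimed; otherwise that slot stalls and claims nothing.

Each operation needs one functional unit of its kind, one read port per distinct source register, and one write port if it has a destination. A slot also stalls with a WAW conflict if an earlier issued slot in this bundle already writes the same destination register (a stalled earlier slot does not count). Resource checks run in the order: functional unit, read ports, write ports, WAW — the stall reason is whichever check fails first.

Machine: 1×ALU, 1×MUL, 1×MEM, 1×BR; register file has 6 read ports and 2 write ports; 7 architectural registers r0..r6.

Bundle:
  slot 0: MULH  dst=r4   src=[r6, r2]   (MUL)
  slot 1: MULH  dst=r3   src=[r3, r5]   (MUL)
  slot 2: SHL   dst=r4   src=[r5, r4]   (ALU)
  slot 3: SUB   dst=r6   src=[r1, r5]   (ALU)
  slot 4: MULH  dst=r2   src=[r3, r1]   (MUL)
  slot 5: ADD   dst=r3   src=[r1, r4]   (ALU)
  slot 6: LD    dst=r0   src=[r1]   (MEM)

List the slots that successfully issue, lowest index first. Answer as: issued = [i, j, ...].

  0. MUL→r4 ⇒ go  {1A/0Mu/1Ld/1B | 4r 1w}
  1. MUL→r3 ⇒ no(FU)  {1A/0Mu/1Ld/1B | 4r 1w}
  2. ALU→r4 ⇒ no(WAW)  {1A/0Mu/1Ld/1B | 4r 1w}
  3. ALU→r6 ⇒ go  {0A/0Mu/1Ld/1B | 2r 0w}
  4. MUL→r2 ⇒ no(FU)  {0A/0Mu/1Ld/1B | 2r 0w}
  5. ALU→r3 ⇒ no(FU)  {0A/0Mu/1Ld/1B | 2r 0w}
  6. MEM→r0 ⇒ no(WR_PORT)  {0A/0Mu/1Ld/1B | 2r 0w}

issued = [0, 3]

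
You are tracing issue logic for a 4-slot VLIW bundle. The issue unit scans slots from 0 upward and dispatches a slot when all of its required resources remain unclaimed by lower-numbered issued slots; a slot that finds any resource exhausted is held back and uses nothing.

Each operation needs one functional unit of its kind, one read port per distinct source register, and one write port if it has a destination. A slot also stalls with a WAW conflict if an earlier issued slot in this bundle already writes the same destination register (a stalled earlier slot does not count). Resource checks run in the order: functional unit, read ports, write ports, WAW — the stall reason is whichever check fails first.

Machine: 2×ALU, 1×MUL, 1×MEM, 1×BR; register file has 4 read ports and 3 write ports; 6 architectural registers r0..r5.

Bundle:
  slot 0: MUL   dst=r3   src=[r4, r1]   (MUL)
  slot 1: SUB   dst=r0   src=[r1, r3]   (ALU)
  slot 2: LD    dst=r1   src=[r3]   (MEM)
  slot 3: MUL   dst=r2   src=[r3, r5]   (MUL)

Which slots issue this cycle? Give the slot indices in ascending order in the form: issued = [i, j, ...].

issued = [0, 1]

#0 MUL src=r4,r1 dispatched  <A:2 Mu:0 Ld:1 B:1 rd:2 wr:2>
#1 ALU src=r1,r3 dispatched  <A:1 Mu:0 Ld:1 B:1 rd:0 wr:1>
#2 MEM src=r3 held:RD_PORT  <A:1 Mu:0 Ld:1 B:1 rd:0 wr:1>
#3 MUL src=r3,r5 held:FU  <A:1 Mu:0 Ld:1 B:1 rd:0 wr:1>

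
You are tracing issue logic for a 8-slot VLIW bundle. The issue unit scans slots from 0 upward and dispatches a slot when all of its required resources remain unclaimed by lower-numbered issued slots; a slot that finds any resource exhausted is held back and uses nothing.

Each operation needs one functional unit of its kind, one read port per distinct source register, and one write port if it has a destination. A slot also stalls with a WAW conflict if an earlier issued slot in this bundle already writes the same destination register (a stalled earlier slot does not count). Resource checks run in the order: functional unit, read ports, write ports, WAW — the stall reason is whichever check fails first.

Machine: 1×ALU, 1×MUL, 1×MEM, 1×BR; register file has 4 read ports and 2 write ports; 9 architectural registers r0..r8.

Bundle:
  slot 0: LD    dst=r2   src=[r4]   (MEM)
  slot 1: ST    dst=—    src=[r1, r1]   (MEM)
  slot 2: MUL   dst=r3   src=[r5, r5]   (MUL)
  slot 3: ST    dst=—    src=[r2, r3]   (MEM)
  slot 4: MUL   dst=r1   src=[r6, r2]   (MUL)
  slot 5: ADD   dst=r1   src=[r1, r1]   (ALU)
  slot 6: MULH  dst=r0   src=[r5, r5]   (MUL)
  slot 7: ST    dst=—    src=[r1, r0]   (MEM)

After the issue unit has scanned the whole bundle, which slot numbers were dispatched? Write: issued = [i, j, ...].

  0. MEM→r2 ⇒ go  {1A/1Mu/0Ld/1B | 3r 1w}
  1. MEM ⇒ no(FU)  {1A/1Mu/0Ld/1B | 3r 1w}
  2. MUL→r3 ⇒ go  {1A/0Mu/0Ld/1B | 2r 0w}
  3. MEM ⇒ no(FU)  {1A/0Mu/0Ld/1B | 2r 0w}
  4. MUL→r1 ⇒ no(FU)  {1A/0Mu/0Ld/1B | 2r 0w}
  5. ALU→r1 ⇒ no(WR_PORT)  {1A/0Mu/0Ld/1B | 2r 0w}
  6. MUL→r0 ⇒ no(FU)  {1A/0Mu/0Ld/1B | 2r 0w}
  7. MEM ⇒ no(FU)  {1A/0Mu/0Ld/1B | 2r 0w}

issued = [0, 2]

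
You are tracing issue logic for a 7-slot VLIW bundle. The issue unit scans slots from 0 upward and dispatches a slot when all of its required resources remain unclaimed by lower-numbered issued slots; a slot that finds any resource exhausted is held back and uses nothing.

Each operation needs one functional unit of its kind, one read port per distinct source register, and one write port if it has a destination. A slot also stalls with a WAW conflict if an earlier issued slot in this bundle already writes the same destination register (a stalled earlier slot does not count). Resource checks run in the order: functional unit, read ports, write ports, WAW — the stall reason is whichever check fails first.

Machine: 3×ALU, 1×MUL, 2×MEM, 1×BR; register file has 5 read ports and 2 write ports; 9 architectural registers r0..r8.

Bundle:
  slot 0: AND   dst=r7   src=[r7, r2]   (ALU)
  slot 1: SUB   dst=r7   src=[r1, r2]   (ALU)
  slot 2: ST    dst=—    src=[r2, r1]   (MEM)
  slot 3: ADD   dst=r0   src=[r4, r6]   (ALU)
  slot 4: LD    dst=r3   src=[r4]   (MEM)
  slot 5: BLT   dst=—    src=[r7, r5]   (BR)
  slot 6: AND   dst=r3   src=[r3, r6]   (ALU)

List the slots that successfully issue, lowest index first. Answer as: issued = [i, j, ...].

issued = [0, 2, 4]

[0] ALU needs rd=2 wr=1: ok; after: ALU=2 MUL=1 MEM=2 BR=1, R=3, W=1
[1] ALU needs rd=2 wr=1: WAW; after: ALU=2 MUL=1 MEM=2 BR=1, R=3, W=1
[2] MEM needs rd=2 wr=0: ok; after: ALU=2 MUL=1 MEM=1 BR=1, R=1, W=1
[3] ALU needs rd=2 wr=1: RD_PORT; after: ALU=2 MUL=1 MEM=1 BR=1, R=1, W=1
[4] MEM needs rd=1 wr=1: ok; after: ALU=2 MUL=1 MEM=0 BR=1, R=0, W=0
[5] BR needs rd=2 wr=0: RD_PORT; after: ALU=2 MUL=1 MEM=0 BR=1, R=0, W=0
[6] ALU needs rd=2 wr=1: RD_PORT; after: ALU=2 MUL=1 MEM=0 BR=1, R=0, W=0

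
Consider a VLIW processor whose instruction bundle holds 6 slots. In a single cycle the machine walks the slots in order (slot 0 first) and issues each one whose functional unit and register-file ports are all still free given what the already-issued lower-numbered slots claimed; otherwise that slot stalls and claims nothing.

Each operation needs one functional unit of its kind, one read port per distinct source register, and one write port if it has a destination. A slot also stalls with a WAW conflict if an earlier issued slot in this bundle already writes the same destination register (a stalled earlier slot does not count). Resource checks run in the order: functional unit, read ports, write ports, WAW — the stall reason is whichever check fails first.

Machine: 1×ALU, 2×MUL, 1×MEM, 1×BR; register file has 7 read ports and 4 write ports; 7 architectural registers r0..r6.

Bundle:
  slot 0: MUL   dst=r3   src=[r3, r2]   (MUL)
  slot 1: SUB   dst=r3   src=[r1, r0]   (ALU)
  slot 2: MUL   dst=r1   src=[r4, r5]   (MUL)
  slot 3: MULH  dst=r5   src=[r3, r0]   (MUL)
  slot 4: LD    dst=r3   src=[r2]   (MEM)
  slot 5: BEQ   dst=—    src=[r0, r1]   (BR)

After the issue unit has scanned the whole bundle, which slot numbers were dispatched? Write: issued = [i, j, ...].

slot 0 (MUL): ISSUE — free A1,Mu1,Ld1,B1 rp5 wp3
slot 1 (ALU): stall WAW — free A1,Mu1,Ld1,B1 rp5 wp3
slot 2 (MUL): ISSUE — free A1,Mu0,Ld1,B1 rp3 wp2
slot 3 (MUL): stall FU — free A1,Mu0,Ld1,B1 rp3 wp2
slot 4 (MEM): stall WAW — free A1,Mu0,Ld1,B1 rp3 wp2
slot 5 (BR): ISSUE — free A1,Mu0,Ld1,B0 rp1 wp2

issued = [0, 2, 5]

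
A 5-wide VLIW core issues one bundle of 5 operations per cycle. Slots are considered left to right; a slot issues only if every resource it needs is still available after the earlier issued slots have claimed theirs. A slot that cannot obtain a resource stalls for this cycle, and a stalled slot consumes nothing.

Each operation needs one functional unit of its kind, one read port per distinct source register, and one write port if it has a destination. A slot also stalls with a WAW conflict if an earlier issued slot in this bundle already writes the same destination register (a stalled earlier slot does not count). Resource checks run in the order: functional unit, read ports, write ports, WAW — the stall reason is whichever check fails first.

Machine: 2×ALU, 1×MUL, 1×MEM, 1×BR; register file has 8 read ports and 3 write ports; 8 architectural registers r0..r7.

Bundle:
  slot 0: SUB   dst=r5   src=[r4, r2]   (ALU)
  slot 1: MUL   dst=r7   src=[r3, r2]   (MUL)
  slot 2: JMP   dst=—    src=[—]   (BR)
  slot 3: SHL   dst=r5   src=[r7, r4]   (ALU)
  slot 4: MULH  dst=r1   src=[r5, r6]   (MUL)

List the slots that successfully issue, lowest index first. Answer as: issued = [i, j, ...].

issued = [0, 1, 2]

#0 ALU src=r4,r2 dispatched  <A:1 Mu:1 Ld:1 B:1 rd:6 wr:2>
#1 MUL src=r3,r2 dispatched  <A:1 Mu:0 Ld:1 B:1 rd:4 wr:1>
#2 BR src=- dispatched  <A:1 Mu:0 Ld:1 B:0 rd:4 wr:1>
#3 ALU src=r7,r4 held:WAW  <A:1 Mu:0 Ld:1 B:0 rd:4 wr:1>
#4 MUL src=r5,r6 held:FU  <A:1 Mu:0 Ld:1 B:0 rd:4 wr:1>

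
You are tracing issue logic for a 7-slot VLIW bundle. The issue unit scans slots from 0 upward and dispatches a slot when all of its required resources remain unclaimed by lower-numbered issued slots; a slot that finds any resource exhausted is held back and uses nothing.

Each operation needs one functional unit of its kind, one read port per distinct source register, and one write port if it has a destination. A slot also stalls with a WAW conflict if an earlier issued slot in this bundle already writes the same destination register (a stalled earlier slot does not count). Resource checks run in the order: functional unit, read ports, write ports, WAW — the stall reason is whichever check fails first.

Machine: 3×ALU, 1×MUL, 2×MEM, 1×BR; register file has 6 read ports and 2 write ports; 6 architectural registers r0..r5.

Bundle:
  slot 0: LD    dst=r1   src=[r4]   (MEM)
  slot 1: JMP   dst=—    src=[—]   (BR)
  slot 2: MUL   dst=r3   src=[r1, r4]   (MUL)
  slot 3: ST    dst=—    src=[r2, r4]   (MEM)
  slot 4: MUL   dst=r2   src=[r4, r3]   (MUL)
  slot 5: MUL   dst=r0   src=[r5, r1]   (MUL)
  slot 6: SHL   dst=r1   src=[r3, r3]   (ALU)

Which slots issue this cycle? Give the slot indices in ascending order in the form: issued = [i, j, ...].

issued = [0, 1, 2, 3]

#0 MEM src=r4 dispatched  <A:3 Mu:1 Ld:1 B:1 rd:5 wr:1>
#1 BR src=- dispatched  <A:3 Mu:1 Ld:1 B:0 rd:5 wr:1>
#2 MUL src=r1,r4 dispatched  <A:3 Mu:0 Ld:1 B:0 rd:3 wr:0>
#3 MEM src=r2,r4 dispatched  <A:3 Mu:0 Ld:0 B:0 rd:1 wr:0>
#4 MUL src=r4,r3 held:FU  <A:3 Mu:0 Ld:0 B:0 rd:1 wr:0>
#5 MUL src=r5,r1 held:FU  <A:3 Mu:0 Ld:0 B:0 rd:1 wr:0>
#6 ALU src=r3,r3 held:WR_PORT  <A:3 Mu:0 Ld:0 B:0 rd:1 wr:0>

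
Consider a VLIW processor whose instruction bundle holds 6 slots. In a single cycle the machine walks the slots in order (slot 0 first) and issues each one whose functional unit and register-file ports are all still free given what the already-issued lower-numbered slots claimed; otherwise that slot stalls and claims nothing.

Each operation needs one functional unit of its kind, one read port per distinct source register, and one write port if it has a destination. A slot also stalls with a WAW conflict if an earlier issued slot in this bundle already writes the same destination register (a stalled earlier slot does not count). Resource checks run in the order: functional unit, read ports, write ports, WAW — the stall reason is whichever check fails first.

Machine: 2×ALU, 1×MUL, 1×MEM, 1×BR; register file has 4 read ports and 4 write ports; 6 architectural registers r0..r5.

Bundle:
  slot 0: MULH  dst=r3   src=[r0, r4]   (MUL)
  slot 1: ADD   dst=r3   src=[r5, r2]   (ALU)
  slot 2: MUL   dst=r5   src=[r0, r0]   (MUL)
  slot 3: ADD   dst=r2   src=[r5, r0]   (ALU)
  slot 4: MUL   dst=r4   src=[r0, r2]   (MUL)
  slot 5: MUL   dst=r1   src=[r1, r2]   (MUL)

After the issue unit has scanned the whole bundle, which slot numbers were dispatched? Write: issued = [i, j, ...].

issued = [0, 3]

[0] MUL needs rd=2 wr=1: ok; after: ALU=2 MUL=0 MEM=1 BR=1, R=2, W=3
[1] ALU needs rd=2 wr=1: WAW; after: ALU=2 MUL=0 MEM=1 BR=1, R=2, W=3
[2] MUL needs rd=1 wr=1: FU; after: ALU=2 MUL=0 MEM=1 BR=1, R=2, W=3
[3] ALU needs rd=2 wr=1: ok; after: ALU=1 MUL=0 MEM=1 BR=1, R=0, W=2
[4] MUL needs rd=2 wr=1: FU; after: ALU=1 MUL=0 MEM=1 BR=1, R=0, W=2
[5] MUL needs rd=2 wr=1: FU; after: ALU=1 MUL=0 MEM=1 BR=1, R=0, W=2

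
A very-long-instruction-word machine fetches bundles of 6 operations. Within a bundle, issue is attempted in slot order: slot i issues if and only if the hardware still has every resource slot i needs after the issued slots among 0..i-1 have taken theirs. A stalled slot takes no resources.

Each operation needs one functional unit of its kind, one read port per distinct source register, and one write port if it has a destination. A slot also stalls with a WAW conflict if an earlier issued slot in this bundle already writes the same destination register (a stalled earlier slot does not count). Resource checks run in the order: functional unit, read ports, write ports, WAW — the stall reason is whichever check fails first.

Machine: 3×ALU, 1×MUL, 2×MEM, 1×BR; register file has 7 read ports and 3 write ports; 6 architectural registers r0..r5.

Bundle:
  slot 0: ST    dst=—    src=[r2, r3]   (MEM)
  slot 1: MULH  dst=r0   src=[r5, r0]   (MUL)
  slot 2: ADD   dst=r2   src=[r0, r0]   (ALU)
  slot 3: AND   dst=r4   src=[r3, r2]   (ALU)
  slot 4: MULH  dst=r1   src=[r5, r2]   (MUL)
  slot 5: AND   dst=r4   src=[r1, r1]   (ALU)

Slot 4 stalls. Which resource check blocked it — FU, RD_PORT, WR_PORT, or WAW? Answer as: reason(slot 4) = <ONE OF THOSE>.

reason(slot 4) = FU

  0. MEM ⇒ go  {3A/1Mu/1Ld/1B | 5r 3w}
  1. MUL→r0 ⇒ go  {3A/0Mu/1Ld/1B | 3r 2w}
  2. ALU→r2 ⇒ go  {2A/0Mu/1Ld/1B | 2r 1w}
  3. ALU→r4 ⇒ go  {1A/0Mu/1Ld/1B | 0r 0w}
  4. MUL→r1 ⇒ no(FU)  {1A/0Mu/1Ld/1B | 0r 0w}
  5. ALU→r4 ⇒ no(RD_PORT)  {1A/0Mu/1Ld/1B | 0r 0w}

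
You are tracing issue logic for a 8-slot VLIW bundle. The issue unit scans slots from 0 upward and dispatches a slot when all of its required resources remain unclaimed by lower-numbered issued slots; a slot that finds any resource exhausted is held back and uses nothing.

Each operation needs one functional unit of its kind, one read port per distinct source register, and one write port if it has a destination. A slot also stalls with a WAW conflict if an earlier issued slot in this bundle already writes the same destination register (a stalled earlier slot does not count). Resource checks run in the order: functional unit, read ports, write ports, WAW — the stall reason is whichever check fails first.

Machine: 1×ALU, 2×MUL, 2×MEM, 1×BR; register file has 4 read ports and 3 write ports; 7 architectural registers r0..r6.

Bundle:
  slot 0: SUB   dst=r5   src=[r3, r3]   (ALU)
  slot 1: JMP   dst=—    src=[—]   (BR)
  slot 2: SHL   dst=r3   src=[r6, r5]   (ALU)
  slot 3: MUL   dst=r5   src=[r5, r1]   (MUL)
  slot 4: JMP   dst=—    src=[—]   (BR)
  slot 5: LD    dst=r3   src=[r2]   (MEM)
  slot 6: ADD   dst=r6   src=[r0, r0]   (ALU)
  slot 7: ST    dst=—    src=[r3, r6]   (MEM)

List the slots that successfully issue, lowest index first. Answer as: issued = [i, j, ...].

[0] ALU needs rd=1 wr=1: ok; after: ALU=0 MUL=2 MEM=2 BR=1, R=3, W=2
[1] BR needs rd=0 wr=0: ok; after: ALU=0 MUL=2 MEM=2 BR=0, R=3, W=2
[2] ALU needs rd=2 wr=1: FU; after: ALU=0 MUL=2 MEM=2 BR=0, R=3, W=2
[3] MUL needs rd=2 wr=1: WAW; after: ALU=0 MUL=2 MEM=2 BR=0, R=3, W=2
[4] BR needs rd=0 wr=0: FU; after: ALU=0 MUL=2 MEM=2 BR=0, R=3, W=2
[5] MEM needs rd=1 wr=1: ok; after: ALU=0 MUL=2 MEM=1 BR=0, R=2, W=1
[6] ALU needs rd=1 wr=1: FU; after: ALU=0 MUL=2 MEM=1 BR=0, R=2, W=1
[7] MEM needs rd=2 wr=0: ok; after: ALU=0 MUL=2 MEM=0 BR=0, R=0, W=1

issued = [0, 1, 5, 7]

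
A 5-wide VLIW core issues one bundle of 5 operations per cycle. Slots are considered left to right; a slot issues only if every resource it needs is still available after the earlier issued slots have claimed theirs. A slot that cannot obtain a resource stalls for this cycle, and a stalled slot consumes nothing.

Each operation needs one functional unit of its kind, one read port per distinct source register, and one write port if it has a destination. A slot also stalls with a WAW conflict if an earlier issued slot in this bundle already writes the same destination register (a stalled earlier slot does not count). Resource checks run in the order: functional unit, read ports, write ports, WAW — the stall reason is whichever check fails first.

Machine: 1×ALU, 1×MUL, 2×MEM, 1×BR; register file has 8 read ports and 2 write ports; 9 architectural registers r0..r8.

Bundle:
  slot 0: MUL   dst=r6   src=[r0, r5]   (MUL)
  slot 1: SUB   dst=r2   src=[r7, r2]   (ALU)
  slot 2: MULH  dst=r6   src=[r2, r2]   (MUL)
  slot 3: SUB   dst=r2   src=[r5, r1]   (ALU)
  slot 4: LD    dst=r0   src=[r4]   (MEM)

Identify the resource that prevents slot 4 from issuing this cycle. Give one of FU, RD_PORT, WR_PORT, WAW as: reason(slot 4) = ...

reason(slot 4) = WR_PORT

slot 0 (MUL): ISSUE — free A1,Mu0,Ld2,B1 rp6 wp1
slot 1 (ALU): ISSUE — free A0,Mu0,Ld2,B1 rp4 wp0
slot 2 (MUL): stall FU — free A0,Mu0,Ld2,B1 rp4 wp0
slot 3 (ALU): stall FU — free A0,Mu0,Ld2,B1 rp4 wp0
slot 4 (MEM): stall WR_PORT — free A0,Mu0,Ld2,B1 rp4 wp0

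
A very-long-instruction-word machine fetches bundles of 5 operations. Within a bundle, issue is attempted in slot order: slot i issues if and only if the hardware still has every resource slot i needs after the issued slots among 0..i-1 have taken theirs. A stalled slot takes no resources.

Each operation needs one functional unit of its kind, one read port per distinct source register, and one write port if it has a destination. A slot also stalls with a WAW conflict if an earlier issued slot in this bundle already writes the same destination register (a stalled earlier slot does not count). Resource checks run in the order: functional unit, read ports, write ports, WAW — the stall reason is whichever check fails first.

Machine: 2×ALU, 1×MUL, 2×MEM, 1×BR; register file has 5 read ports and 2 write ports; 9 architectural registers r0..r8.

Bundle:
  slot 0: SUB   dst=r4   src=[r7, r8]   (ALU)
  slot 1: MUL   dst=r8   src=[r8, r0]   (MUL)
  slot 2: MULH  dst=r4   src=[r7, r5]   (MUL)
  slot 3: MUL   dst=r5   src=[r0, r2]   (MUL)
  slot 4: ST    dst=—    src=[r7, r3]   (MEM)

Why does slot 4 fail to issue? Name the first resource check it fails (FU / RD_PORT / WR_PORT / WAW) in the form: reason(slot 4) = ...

reason(slot 4) = RD_PORT

  0. ALU→r4 ⇒ go  {1A/1Mu/2Ld/1B | 3r 1w}
  1. MUL→r8 ⇒ go  {1A/0Mu/2Ld/1B | 1r 0w}
  2. MUL→r4 ⇒ no(FU)  {1A/0Mu/2Ld/1B | 1r 0w}
  3. MUL→r5 ⇒ no(FU)  {1A/0Mu/2Ld/1B | 1r 0w}
  4. MEM ⇒ no(RD_PORT)  {1A/0Mu/2Ld/1B | 1r 0w}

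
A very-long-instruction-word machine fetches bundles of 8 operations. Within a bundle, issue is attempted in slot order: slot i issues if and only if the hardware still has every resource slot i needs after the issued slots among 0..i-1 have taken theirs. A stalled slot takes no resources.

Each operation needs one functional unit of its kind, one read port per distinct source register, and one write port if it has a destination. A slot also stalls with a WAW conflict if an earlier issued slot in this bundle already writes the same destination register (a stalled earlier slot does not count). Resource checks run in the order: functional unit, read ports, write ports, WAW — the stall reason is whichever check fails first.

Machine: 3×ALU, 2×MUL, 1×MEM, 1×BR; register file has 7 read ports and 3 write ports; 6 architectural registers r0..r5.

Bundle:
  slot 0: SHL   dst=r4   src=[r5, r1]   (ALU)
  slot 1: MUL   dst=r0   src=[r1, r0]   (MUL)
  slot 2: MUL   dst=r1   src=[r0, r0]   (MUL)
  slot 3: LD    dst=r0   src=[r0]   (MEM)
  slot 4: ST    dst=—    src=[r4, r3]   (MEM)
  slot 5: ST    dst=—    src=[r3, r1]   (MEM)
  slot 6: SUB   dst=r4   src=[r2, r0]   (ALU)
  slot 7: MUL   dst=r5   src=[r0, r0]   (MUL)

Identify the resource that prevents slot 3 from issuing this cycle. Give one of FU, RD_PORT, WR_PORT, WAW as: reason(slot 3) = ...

slot 0 (ALU): ISSUE — free A2,Mu2,Ld1,B1 rp5 wp2
slot 1 (MUL): ISSUE — free A2,Mu1,Ld1,B1 rp3 wp1
slot 2 (MUL): ISSUE — free A2,Mu0,Ld1,B1 rp2 wp0
slot 3 (MEM): stall WR_PORT — free A2,Mu0,Ld1,B1 rp2 wp0
slot 4 (MEM): ISSUE — free A2,Mu0,Ld0,B1 rp0 wp0
slot 5 (MEM): stall FU — free A2,Mu0,Ld0,B1 rp0 wp0
slot 6 (ALU): stall RD_PORT — free A2,Mu0,Ld0,B1 rp0 wp0
slot 7 (MUL): stall FU — free A2,Mu0,Ld0,B1 rp0 wp0

reason(slot 3) = WR_PORT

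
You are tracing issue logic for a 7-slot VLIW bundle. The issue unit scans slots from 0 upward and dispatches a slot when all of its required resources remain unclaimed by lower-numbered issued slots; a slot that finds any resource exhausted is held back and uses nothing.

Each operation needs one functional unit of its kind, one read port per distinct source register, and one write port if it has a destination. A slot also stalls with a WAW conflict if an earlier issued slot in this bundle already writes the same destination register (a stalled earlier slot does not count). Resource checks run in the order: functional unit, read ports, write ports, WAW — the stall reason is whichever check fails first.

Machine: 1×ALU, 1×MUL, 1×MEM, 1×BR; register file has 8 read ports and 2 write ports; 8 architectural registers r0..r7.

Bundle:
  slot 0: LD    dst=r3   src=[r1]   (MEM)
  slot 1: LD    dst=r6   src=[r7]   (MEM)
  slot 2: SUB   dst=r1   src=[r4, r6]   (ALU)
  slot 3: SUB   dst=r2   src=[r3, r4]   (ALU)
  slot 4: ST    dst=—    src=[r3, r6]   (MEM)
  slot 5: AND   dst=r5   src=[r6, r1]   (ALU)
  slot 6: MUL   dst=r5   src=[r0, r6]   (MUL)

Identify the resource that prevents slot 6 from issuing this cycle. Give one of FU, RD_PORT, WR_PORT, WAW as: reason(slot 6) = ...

reason(slot 6) = WR_PORT

  0. MEM→r3 ⇒ go  {1A/1Mu/0Ld/1B | 7r 1w}
  1. MEM→r6 ⇒ no(FU)  {1A/1Mu/0Ld/1B | 7r 1w}
  2. ALU→r1 ⇒ go  {0A/1Mu/0Ld/1B | 5r 0w}
  3. ALU→r2 ⇒ no(FU)  {0A/1Mu/0Ld/1B | 5r 0w}
  4. MEM ⇒ no(FU)  {0A/1Mu/0Ld/1B | 5r 0w}
  5. ALU→r5 ⇒ no(FU)  {0A/1Mu/0Ld/1B | 5r 0w}
  6. MUL→r5 ⇒ no(WR_PORT)  {0A/1Mu/0Ld/1B | 5r 0w}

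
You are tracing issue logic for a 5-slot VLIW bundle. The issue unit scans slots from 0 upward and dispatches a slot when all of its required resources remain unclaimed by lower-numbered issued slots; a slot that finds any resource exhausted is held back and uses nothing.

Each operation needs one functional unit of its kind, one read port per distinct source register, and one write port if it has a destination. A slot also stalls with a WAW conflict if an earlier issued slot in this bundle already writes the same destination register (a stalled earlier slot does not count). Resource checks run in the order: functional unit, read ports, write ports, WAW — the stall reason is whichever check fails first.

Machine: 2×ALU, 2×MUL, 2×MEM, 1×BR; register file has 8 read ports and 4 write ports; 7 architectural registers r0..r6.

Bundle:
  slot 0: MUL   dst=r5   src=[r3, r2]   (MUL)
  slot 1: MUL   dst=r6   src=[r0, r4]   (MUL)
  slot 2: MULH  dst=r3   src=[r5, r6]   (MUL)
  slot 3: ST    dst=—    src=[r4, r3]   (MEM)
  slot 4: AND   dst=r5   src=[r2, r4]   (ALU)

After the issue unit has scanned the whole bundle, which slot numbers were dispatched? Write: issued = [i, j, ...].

issued = [0, 1, 3]

slot 0 (MUL): ISSUE — free A2,Mu1,Ld2,B1 rp6 wp3
slot 1 (MUL): ISSUE — free A2,Mu0,Ld2,B1 rp4 wp2
slot 2 (MUL): stall FU — free A2,Mu0,Ld2,B1 rp4 wp2
slot 3 (MEM): ISSUE — free A2,Mu0,Ld1,B1 rp2 wp2
slot 4 (ALU): stall WAW — free A2,Mu0,Ld1,B1 rp2 wp2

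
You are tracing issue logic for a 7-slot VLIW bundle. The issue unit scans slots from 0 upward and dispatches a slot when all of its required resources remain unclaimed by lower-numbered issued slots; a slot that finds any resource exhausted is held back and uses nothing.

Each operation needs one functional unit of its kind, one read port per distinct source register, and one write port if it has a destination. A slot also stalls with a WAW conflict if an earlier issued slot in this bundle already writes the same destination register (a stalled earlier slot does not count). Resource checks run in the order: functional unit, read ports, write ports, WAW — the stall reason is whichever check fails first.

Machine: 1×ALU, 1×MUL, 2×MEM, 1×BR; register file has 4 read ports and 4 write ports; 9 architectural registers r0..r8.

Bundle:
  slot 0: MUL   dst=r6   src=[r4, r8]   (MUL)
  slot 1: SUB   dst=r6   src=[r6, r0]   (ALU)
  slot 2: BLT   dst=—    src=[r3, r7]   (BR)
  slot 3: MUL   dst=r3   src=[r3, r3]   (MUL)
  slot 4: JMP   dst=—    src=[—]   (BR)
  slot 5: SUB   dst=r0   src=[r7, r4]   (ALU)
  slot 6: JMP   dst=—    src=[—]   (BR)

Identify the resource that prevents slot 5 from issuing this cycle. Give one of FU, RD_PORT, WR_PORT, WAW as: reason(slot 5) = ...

  0. MUL→r6 ⇒ go  {1A/0Mu/2Ld/1B | 2r 3w}
  1. ALU→r6 ⇒ no(WAW)  {1A/0Mu/2Ld/1B | 2r 3w}
  2. BR ⇒ go  {1A/0Mu/2Ld/0B | 0r 3w}
  3. MUL→r3 ⇒ no(FU)  {1A/0Mu/2Ld/0B | 0r 3w}
  4. BR ⇒ no(FU)  {1A/0Mu/2Ld/0B | 0r 3w}
  5. ALU→r0 ⇒ no(RD_PORT)  {1A/0Mu/2Ld/0B | 0r 3w}
  6. BR ⇒ no(FU)  {1A/0Mu/2Ld/0B | 0r 3w}

reason(slot 5) = RD_PORT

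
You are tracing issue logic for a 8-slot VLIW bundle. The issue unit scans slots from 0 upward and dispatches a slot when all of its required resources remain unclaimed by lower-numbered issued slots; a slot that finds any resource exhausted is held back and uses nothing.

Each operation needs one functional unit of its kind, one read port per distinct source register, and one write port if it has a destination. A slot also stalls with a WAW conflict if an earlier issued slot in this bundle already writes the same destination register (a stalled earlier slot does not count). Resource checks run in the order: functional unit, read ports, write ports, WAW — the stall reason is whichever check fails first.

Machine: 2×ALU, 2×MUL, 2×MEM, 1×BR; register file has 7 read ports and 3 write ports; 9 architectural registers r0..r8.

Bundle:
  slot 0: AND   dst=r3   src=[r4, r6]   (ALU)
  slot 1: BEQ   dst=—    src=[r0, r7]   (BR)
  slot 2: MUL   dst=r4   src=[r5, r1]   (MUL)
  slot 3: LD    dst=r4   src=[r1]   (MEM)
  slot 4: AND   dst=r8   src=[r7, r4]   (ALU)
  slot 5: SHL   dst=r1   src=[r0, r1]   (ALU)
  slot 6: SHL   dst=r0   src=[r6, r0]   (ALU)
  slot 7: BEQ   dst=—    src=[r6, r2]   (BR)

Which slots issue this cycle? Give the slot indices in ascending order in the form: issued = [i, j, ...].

issued = [0, 1, 2]

#0 ALU src=r4,r6 dispatched  <A:1 Mu:2 Ld:2 B:1 rd:5 wr:2>
#1 BR src=r0,r7 dispatched  <A:1 Mu:2 Ld:2 B:0 rd:3 wr:2>
#2 MUL src=r5,r1 dispatched  <A:1 Mu:1 Ld:2 B:0 rd:1 wr:1>
#3 MEM src=r1 held:WAW  <A:1 Mu:1 Ld:2 B:0 rd:1 wr:1>
#4 ALU src=r7,r4 held:RD_PORT  <A:1 Mu:1 Ld:2 B:0 rd:1 wr:1>
#5 ALU src=r0,r1 held:RD_PORT  <A:1 Mu:1 Ld:2 B:0 rd:1 wr:1>
#6 ALU src=r6,r0 held:RD_PORT  <A:1 Mu:1 Ld:2 B:0 rd:1 wr:1>
#7 BR src=r6,r2 held:FU  <A:1 Mu:1 Ld:2 B:0 rd:1 wr:1>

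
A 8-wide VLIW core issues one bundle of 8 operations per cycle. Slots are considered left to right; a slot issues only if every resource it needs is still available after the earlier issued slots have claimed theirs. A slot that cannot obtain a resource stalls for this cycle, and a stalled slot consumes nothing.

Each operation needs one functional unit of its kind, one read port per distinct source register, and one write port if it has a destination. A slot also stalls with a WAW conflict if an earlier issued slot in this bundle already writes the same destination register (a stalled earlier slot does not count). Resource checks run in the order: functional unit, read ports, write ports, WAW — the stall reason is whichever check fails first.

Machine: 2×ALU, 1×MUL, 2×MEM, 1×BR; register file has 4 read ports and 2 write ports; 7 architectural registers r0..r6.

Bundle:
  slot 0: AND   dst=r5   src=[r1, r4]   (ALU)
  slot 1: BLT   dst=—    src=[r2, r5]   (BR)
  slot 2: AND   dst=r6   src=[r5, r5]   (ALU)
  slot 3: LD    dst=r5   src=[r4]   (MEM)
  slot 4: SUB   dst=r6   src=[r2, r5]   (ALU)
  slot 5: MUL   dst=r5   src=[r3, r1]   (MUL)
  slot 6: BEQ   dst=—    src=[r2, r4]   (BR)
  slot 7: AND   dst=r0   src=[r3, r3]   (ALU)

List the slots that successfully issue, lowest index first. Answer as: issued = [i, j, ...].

  0. ALU→r5 ⇒ go  {1A/1Mu/2Ld/1B | 2r 1w}
  1. BR ⇒ go  {1A/1Mu/2Ld/0B | 0r 1w}
  2. ALU→r6 ⇒ no(RD_PORT)  {1A/1Mu/2Ld/0B | 0r 1w}
  3. MEM→r5 ⇒ no(RD_PORT)  {1A/1Mu/2Ld/0B | 0r 1w}
  4. ALU→r6 ⇒ no(RD_PORT)  {1A/1Mu/2Ld/0B | 0r 1w}
  5. MUL→r5 ⇒ no(RD_PORT)  {1A/1Mu/2Ld/0B | 0r 1w}
  6. BR ⇒ no(FU)  {1A/1Mu/2Ld/0B | 0r 1w}
  7. ALU→r0 ⇒ no(RD_PORT)  {1A/1Mu/2Ld/0B | 0r 1w}

issued = [0, 1]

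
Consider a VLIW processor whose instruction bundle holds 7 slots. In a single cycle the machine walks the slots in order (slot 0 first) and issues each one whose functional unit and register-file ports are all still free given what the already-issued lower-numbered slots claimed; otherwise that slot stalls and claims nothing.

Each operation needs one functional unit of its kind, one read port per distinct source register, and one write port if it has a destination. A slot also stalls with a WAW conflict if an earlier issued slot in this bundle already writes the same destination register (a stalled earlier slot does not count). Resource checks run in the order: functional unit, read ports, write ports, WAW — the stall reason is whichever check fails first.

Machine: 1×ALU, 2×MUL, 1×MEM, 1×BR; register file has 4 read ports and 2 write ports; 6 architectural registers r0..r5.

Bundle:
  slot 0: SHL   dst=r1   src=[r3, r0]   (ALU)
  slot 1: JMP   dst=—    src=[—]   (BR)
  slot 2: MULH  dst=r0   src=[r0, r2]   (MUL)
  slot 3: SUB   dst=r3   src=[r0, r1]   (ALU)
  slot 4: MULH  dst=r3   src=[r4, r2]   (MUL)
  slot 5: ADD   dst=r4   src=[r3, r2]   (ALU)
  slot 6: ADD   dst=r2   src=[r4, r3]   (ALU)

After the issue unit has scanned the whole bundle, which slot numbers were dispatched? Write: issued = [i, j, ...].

(0) want 1×ALU +2rd +1wr — yes → AL0|MU2|ME1|BR1|rd2|wr1
(1) want 1×BR +0rd +0wr — yes → AL0|MU2|ME1|BR0|rd2|wr1
(2) want 1×MUL +2rd +1wr — yes → AL0|MU1|ME1|BR0|rd0|wr0
(3) want 1×ALU +2rd +1wr — FU → AL0|MU1|ME1|BR0|rd0|wr0
(4) want 1×MUL +2rd +1wr — RD_PORT → AL0|MU1|ME1|BR0|rd0|wr0
(5) want 1×ALU +2rd +1wr — FU → AL0|MU1|ME1|BR0|rd0|wr0
(6) want 1×ALU +2rd +1wr — FU → AL0|MU1|ME1|BR0|rd0|wr0

issued = [0, 1, 2]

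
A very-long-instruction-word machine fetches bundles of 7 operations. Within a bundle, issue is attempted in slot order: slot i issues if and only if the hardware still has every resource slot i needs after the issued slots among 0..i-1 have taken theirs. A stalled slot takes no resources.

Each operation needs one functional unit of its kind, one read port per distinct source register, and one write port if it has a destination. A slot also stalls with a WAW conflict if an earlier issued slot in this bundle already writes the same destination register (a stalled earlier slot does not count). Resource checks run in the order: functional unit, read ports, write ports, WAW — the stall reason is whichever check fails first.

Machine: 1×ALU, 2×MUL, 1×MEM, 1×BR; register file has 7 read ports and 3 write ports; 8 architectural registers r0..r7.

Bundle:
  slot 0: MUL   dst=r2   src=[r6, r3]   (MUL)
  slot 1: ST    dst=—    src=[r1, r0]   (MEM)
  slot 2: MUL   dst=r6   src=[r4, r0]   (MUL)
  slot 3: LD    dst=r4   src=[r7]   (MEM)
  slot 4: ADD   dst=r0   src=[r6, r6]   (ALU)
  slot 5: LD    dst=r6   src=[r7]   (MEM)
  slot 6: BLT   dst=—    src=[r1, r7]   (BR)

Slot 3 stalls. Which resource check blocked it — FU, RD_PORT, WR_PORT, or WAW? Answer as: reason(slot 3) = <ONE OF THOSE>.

#0 MUL src=r6,r3 dispatched  <A:1 Mu:1 Ld:1 B:1 rd:5 wr:2>
#1 MEM src=r1,r0 dispatched  <A:1 Mu:1 Ld:0 B:1 rd:3 wr:2>
#2 MUL src=r4,r0 dispatched  <A:1 Mu:0 Ld:0 B:1 rd:1 wr:1>
#3 MEM src=r7 held:FU  <A:1 Mu:0 Ld:0 B:1 rd:1 wr:1>
#4 ALU src=r6,r6 dispatched  <A:0 Mu:0 Ld:0 B:1 rd:0 wr:0>
#5 MEM src=r7 held:FU  <A:0 Mu:0 Ld:0 B:1 rd:0 wr:0>
#6 BR src=r1,r7 held:RD_PORT  <A:0 Mu:0 Ld:0 B:1 rd:0 wr:0>

reason(slot 3) = FU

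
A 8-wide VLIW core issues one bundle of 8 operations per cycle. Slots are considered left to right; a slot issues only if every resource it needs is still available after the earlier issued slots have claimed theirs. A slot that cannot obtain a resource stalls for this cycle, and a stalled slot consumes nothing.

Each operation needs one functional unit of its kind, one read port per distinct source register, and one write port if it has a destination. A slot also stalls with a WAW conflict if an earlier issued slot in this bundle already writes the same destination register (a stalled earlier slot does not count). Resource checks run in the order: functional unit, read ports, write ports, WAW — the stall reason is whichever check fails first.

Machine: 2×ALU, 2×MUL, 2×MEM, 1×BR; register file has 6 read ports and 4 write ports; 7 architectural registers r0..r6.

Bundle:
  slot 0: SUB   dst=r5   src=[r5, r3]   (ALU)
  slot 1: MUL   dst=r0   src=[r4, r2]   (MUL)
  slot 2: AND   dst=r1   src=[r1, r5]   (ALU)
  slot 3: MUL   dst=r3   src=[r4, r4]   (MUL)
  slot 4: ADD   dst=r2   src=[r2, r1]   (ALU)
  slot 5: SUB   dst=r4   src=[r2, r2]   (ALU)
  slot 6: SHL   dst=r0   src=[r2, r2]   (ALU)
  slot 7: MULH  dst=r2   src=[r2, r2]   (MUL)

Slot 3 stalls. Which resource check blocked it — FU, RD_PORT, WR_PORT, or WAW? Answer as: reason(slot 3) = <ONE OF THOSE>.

(0) want 1×ALU +2rd +1wr — yes → AL1|MU2|ME2|BR1|rd4|wr3
(1) want 1×MUL +2rd +1wr — yes → AL1|MU1|ME2|BR1|rd2|wr2
(2) want 1×ALU +2rd +1wr — yes → AL0|MU1|ME2|BR1|rd0|wr1
(3) want 1×MUL +1rd +1wr — RD_PORT → AL0|MU1|ME2|BR1|rd0|wr1
(4) want 1×ALU +2rd +1wr — FU → AL0|MU1|ME2|BR1|rd0|wr1
(5) want 1×ALU +1rd +1wr — FU → AL0|MU1|ME2|BR1|rd0|wr1
(6) want 1×ALU +1rd +1wr — FU → AL0|MU1|ME2|BR1|rd0|wr1
(7) want 1×MUL +1rd +1wr — RD_PORT → AL0|MU1|ME2|BR1|rd0|wr1

reason(slot 3) = RD_PORT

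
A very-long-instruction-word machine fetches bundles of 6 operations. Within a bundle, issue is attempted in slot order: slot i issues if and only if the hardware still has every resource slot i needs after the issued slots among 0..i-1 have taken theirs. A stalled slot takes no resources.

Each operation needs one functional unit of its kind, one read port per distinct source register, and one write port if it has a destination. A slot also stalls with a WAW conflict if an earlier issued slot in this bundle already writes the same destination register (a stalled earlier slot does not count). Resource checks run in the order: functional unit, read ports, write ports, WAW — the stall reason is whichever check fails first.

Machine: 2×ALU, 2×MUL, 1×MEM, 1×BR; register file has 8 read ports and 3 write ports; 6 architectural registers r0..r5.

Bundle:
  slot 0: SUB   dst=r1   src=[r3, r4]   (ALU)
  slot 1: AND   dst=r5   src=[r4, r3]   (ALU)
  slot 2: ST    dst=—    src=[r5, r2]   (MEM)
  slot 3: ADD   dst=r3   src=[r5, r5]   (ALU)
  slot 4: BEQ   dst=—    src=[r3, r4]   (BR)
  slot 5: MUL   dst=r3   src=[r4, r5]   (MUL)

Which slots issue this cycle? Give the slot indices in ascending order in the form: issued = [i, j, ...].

#0 ALU src=r3,r4 dispatched  <A:1 Mu:2 Ld:1 B:1 rd:6 wr:2>
#1 ALU src=r4,r3 dispatched  <A:0 Mu:2 Ld:1 B:1 rd:4 wr:1>
#2 MEM src=r5,r2 dispatched  <A:0 Mu:2 Ld:0 B:1 rd:2 wr:1>
#3 ALU src=r5,r5 held:FU  <A:0 Mu:2 Ld:0 B:1 rd:2 wr:1>
#4 BR src=r3,r4 dispatched  <A:0 Mu:2 Ld:0 B:0 rd:0 wr:1>
#5 MUL src=r4,r5 held:RD_PORT  <A:0 Mu:2 Ld:0 B:0 rd:0 wr:1>

issued = [0, 1, 2, 4]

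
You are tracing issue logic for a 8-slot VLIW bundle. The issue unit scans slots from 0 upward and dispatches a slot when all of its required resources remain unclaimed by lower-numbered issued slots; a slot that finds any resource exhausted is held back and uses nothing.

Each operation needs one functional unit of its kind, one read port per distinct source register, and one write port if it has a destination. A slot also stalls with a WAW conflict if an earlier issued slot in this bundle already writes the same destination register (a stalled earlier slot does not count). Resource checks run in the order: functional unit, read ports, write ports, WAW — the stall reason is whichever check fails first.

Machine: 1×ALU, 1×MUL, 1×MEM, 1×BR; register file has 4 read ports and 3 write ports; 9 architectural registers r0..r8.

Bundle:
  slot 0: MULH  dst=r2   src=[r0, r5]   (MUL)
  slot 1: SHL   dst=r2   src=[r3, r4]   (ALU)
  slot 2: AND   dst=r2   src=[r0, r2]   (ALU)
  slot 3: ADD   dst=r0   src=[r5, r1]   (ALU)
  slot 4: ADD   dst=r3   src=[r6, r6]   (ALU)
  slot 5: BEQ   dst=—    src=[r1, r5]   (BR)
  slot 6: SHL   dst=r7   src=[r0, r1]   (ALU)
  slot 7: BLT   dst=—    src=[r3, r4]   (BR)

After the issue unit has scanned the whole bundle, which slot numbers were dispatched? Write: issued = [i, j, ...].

issued = [0, 3]

  0. MUL→r2 ⇒ go  {1A/0Mu/1Ld/1B | 2r 2w}
  1. ALU→r2 ⇒ no(WAW)  {1A/0Mu/1Ld/1B | 2r 2w}
  2. ALU→r2 ⇒ no(WAW)  {1A/0Mu/1Ld/1B | 2r 2w}
  3. ALU→r0 ⇒ go  {0A/0Mu/1Ld/1B | 0r 1w}
  4. ALU→r3 ⇒ no(FU)  {0A/0Mu/1Ld/1B | 0r 1w}
  5. BR ⇒ no(RD_PORT)  {0A/0Mu/1Ld/1B | 0r 1w}
  6. ALU→r7 ⇒ no(FU)  {0A/0Mu/1Ld/1B | 0r 1w}
  7. BR ⇒ no(RD_PORT)  {0A/0Mu/1Ld/1B | 0r 1w}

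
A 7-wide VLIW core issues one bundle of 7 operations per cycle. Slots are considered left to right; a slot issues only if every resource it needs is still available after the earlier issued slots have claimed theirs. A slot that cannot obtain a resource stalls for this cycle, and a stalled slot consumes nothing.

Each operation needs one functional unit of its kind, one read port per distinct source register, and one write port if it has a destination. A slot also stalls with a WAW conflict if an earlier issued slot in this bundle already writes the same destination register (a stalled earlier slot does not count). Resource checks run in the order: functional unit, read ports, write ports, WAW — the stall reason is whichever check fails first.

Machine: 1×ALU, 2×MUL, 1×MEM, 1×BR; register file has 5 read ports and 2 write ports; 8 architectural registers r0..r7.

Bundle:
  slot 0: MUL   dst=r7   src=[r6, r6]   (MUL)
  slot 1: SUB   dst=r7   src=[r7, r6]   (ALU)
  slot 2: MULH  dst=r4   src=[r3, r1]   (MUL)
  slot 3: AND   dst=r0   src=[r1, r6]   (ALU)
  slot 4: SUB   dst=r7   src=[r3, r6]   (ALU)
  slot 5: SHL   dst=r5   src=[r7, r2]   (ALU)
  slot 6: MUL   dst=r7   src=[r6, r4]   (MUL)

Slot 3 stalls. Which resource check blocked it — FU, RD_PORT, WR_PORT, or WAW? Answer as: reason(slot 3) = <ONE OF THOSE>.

reason(slot 3) = WR_PORT

slot 0 (MUL): ISSUE — free A1,Mu1,Ld1,B1 rp4 wp1
slot 1 (ALU): stall WAW — free A1,Mu1,Ld1,B1 rp4 wp1
slot 2 (MUL): ISSUE — free A1,Mu0,Ld1,B1 rp2 wp0
slot 3 (ALU): stall WR_PORT — free A1,Mu0,Ld1,B1 rp2 wp0
slot 4 (ALU): stall WR_PORT — free A1,Mu0,Ld1,B1 rp2 wp0
slot 5 (ALU): stall WR_PORT — free A1,Mu0,Ld1,B1 rp2 wp0
slot 6 (MUL): stall FU — free A1,Mu0,Ld1,B1 rp2 wp0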